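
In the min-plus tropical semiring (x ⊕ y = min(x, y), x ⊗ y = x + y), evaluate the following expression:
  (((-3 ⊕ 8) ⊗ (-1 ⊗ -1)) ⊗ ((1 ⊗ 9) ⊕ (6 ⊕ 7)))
(((-3 ⊕ 8) ⊗ (-1 ⊗ -1)) ⊗ ((1 ⊗ 9) ⊕ (6 ⊕ 7))) = 1

Expand innermost to outermost. Recall ⊕ takes the minimum of its arguments and ⊗ takes their sum. Working out the expression (((-3 ⊕ 8) ⊗ (-1 ⊗ -1)) ⊗ ((1 ⊗ 9) ⊕ (6 ⊕ 7))) gives 1.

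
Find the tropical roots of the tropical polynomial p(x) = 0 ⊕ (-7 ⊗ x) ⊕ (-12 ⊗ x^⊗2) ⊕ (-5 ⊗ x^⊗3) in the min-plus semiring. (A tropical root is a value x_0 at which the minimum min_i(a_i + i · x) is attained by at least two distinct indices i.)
Roots: {-7, 5, 7}

Each tropical root is a break point of the lower envelope of the lines y = a_i + i · x (there are 4 lines, with slopes 0, 1, ..., 3). Only the lines that attain the minimum somewhere contribute to roots; other lines are dominated. Here the surviving (envelope) indices are i = 3, i = 2, i = 1, i = 0.
Intersections between consecutive envelope lines give the roots: for adjacent envelope indices i < j the intersection is x = (a_i − a_j) / (j − i). Reading off the sorted break points: {-7, 5, 7}.
Verification: at each break x_0, at least two indices attain the minimum of min_i(a_i + i · x_0).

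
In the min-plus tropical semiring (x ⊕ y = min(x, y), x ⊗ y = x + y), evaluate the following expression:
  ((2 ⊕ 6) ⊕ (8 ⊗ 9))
((2 ⊕ 6) ⊕ (8 ⊗ 9)) = 2

Expand innermost to outermost. Recall ⊕ takes the minimum of its arguments and ⊗ takes their sum. Working out the expression ((2 ⊕ 6) ⊕ (8 ⊗ 9)) gives 2.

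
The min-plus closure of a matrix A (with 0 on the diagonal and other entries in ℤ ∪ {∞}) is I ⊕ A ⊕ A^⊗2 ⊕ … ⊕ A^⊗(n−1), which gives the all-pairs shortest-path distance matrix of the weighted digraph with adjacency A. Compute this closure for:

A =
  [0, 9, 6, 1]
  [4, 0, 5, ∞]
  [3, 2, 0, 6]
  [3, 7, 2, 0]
Closure =
  [0, 5, 3, 1]
  [4, 0, 5, 5]
  [3, 2, 0, 4]
  [3, 4, 2, 0]

This is the Floyd-Warshall all-pairs shortest-path computation. For each intermediate vertex k = 0, 1, …, 3, update dist[i][j] ← min(dist[i][j], dist[i][k] + dist[k][j]). The final matrix gives, for each (i, j), the minimum total weight of any directed path from i to j (possibly empty when i = j).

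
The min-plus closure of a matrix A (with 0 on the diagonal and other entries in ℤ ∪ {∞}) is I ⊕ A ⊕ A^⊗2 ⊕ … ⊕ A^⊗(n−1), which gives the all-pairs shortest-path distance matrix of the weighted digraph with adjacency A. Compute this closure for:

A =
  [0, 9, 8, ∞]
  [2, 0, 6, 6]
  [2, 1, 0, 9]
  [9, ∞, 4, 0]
Closure =
  [0, 9, 8, 15]
  [2, 0, 6, 6]
  [2, 1, 0, 7]
  [6, 5, 4, 0]

This is the Floyd-Warshall all-pairs shortest-path computation. For each intermediate vertex k = 0, 1, …, 3, update dist[i][j] ← min(dist[i][j], dist[i][k] + dist[k][j]). The final matrix gives, for each (i, j), the minimum total weight of any directed path from i to j (possibly empty when i = j).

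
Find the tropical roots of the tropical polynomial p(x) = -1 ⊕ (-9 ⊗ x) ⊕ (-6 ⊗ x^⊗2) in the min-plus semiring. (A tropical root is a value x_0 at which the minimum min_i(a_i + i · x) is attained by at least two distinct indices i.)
Roots: {-3, 8}

Each tropical root is a break point of the lower envelope of the lines y = a_i + i · x (there are 3 lines, with slopes 0, 1, ..., 2). Only the lines that attain the minimum somewhere contribute to roots; other lines are dominated. Here the surviving (envelope) indices are i = 2, i = 1, i = 0.
Intersections between consecutive envelope lines give the roots: for adjacent envelope indices i < j the intersection is x = (a_i − a_j) / (j − i). Reading off the sorted break points: {-3, 8}.
Verification: at each break x_0, at least two indices attain the minimum of min_i(a_i + i · x_0).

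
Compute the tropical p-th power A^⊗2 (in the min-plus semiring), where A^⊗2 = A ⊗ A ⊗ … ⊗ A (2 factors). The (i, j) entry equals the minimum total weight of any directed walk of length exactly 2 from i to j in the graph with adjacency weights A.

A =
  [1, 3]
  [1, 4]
A^⊗2 =
  [2, 4]
  [2, 4]

Each entry (A^⊗2)_ij equals the minimum over all length-2 walks i = v_0 → v_1 → … → v_2 = j of Σ_t A[v_t][v_{t+1}]. For example, for (i, j) = (0, 1) we minimise over 2 possible intermediate vertex sequences; the minimum is 4, attained along the walk 0 → 0 → 1.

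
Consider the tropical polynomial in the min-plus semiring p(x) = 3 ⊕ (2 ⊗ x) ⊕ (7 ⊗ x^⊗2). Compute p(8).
p(8) = 3

A tropical monomial a ⊗ x^⊗i evaluates to a + i · x. Evaluating each term at x = 8:
  Term 0 contributes 3 + 0 · 8 = 3
  Term 1 contributes 2 + 1 · 8 = 10
  Term 2 contributes 7 + 2 · 8 = 23
p(8) = ⊕ of these = min[3, 10, 23] = 3.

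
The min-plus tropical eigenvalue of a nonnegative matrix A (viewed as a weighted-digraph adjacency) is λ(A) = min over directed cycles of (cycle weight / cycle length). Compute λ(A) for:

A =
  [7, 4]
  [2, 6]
λ(A) = 3

Enumerate directed cycles and compute their means (weight / length). Sample:
  cycle 0 → 0: weight = 7, length = 1, mean = 7/1 ≈ 7.000
  cycle 1 → 1: weight = 6, length = 1, mean = 6/1 ≈ 6.000
  cycle 0 → 1 → 0: weight = 6, length = 2, mean = 6/2 ≈ 3.000
  cycle 1 → 0 → 1: weight = 6, length = 2, mean = 6/2 ≈ 3.000
Minimum mean = 3.000, attained e.g. along the cycle 0 → 1 → 0 with weight 6 and length 2. So λ(A) = 6/2 = 3.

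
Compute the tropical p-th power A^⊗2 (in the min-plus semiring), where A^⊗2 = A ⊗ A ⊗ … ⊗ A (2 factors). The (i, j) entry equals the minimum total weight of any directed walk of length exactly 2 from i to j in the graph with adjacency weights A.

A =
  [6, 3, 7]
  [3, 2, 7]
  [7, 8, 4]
A^⊗2 =
  [6, 5, 10]
  [5, 4, 9]
  [11, 10, 8]

Each entry (A^⊗2)_ij equals the minimum over all length-2 walks i = v_0 → v_1 → … → v_2 = j of Σ_t A[v_t][v_{t+1}]. For example, for (i, j) = (0, 2) we minimise over 3 possible intermediate vertex sequences; the minimum is 10, attained along the walk 0 → 1 → 2.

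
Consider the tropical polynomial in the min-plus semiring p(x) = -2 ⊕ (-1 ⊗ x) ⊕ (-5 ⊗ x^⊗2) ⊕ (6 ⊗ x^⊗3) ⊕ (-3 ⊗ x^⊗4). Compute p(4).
p(4) = -2

A tropical monomial a ⊗ x^⊗i evaluates to a + i · x. Evaluating each term at x = 4:
  Term 0 contributes -2 + 0 · 4 = -2
  Term 1 contributes -1 + 1 · 4 = 3
  Term 2 contributes -5 + 2 · 4 = 3
  Term 3 contributes 6 + 3 · 4 = 18
  Term 4 contributes -3 + 4 · 4 = 13
p(4) = ⊕ of these = min[-2, 3, 3, 18, 13] = -2.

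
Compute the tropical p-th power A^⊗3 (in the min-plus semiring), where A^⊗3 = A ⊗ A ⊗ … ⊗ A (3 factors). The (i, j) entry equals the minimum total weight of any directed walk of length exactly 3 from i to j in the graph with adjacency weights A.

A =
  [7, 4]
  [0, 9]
A^⊗3 =
  [11, 8]
  [4, 11]

Each entry (A^⊗3)_ij equals the minimum over all length-3 walks i = v_0 → v_1 → … → v_3 = j of Σ_t A[v_t][v_{t+1}]. For example, for (i, j) = (0, 1) we minimise over 4 possible intermediate vertex sequences; the minimum is 8, attained along the walk 0 → 1 → 0 → 1.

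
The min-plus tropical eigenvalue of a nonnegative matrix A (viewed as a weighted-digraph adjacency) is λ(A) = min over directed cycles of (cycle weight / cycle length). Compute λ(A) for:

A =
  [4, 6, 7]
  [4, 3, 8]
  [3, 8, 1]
λ(A) = 1

Enumerate directed cycles and compute their means (weight / length). Sample:
  cycle 0 → 0: weight = 4, length = 1, mean = 4/1 ≈ 4.000
  cycle 1 → 1: weight = 3, length = 1, mean = 3/1 ≈ 3.000
  cycle 2 → 2: weight = 1, length = 1, mean = 1/1 ≈ 1.000
  cycle 0 → 1 → 0: weight = 10, length = 2, mean = 10/2 ≈ 5.000
  cycle 0 → 2 → 0: weight = 10, length = 2, mean = 10/2 ≈ 5.000
  cycle 1 → 0 → 1: weight = 10, length = 2, mean = 10/2 ≈ 5.000
Minimum mean = 1.000, attained e.g. along the cycle 2 → 2 with weight 1 and length 1. So λ(A) = 1/1 = 1.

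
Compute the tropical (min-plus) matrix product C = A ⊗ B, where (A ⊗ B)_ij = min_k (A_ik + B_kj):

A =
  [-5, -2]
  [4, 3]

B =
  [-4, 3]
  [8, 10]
A ⊗ B =
  [-9, -2]
  [0, 7]

Apply the min-plus product entry-by-entry:
  C[0][0] = min over k of (A[0][0] + B[0][0] = -5 + -4 = -9, A[0][1] + B[1][0] = -2 + 8 = 6) = -9 (attained at k = 0)
  C[0][1] = min over k of (A[0][0] + B[0][1] = -5 + 3 = -2, A[0][1] + B[1][1] = -2 + 10 = 8) = -2 (attained at k = 0)
  C[1][0] = min over k of (A[1][0] + B[0][0] = 4 + -4 = 0, A[1][1] + B[1][0] = 3 + 8 = 11) = 0 (attained at k = 0)
  C[1][1] = min over k of (A[1][0] + B[0][1] = 4 + 3 = 7, A[1][1] + B[1][1] = 3 + 10 = 13) = 7 (attained at k = 0)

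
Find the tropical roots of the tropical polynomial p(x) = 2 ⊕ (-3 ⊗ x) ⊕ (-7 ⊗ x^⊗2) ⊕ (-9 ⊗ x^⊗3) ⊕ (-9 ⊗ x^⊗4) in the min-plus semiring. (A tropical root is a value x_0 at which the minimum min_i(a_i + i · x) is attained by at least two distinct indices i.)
Roots: {0, 2, 4, 5}

Each tropical root is a break point of the lower envelope of the lines y = a_i + i · x (there are 5 lines, with slopes 0, 1, ..., 4). Only the lines that attain the minimum somewhere contribute to roots; other lines are dominated. Here the surviving (envelope) indices are i = 4, i = 3, i = 2, i = 1, i = 0.
Intersections between consecutive envelope lines give the roots: for adjacent envelope indices i < j the intersection is x = (a_i − a_j) / (j − i). Reading off the sorted break points: {0, 2, 4, 5}.
Verification: at each break x_0, at least two indices attain the minimum of min_i(a_i + i · x_0).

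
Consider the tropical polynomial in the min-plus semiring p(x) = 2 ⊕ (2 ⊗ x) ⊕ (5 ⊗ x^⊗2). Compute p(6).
p(6) = 2

A tropical monomial a ⊗ x^⊗i evaluates to a + i · x. Evaluating each term at x = 6:
  Term 0 contributes 2 + 0 · 6 = 2
  Term 1 contributes 2 + 1 · 6 = 8
  Term 2 contributes 5 + 2 · 6 = 17
p(6) = ⊕ of these = min[2, 8, 17] = 2.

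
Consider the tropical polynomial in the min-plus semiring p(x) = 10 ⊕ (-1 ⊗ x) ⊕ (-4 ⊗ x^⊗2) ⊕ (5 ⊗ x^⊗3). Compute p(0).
p(0) = -4

A tropical monomial a ⊗ x^⊗i evaluates to a + i · x. Evaluating each term at x = 0:
  Term 0 contributes 10 + 0 · 0 = 10
  Term 1 contributes -1 + 1 · 0 = -1
  Term 2 contributes -4 + 2 · 0 = -4
  Term 3 contributes 5 + 3 · 0 = 5
p(0) = ⊕ of these = min[10, -1, -4, 5] = -4.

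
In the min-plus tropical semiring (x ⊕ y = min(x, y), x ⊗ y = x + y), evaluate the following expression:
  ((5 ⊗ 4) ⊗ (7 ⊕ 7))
((5 ⊗ 4) ⊗ (7 ⊕ 7)) = 16

Expand innermost to outermost. Recall ⊕ takes the minimum of its arguments and ⊗ takes their sum. Working out the expression ((5 ⊗ 4) ⊗ (7 ⊕ 7)) gives 16.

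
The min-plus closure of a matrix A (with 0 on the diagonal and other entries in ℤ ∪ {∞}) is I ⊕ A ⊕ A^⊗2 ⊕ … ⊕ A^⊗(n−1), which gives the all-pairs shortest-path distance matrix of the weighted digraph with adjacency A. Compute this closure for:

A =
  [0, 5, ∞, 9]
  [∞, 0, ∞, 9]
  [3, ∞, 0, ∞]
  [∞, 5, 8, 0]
Closure =
  [0, 5, 17, 9]
  [20, 0, 17, 9]
  [3, 8, 0, 12]
  [11, 5, 8, 0]

This is the Floyd-Warshall all-pairs shortest-path computation. For each intermediate vertex k = 0, 1, …, 3, update dist[i][j] ← min(dist[i][j], dist[i][k] + dist[k][j]). The final matrix gives, for each (i, j), the minimum total weight of any directed path from i to j (possibly empty when i = j).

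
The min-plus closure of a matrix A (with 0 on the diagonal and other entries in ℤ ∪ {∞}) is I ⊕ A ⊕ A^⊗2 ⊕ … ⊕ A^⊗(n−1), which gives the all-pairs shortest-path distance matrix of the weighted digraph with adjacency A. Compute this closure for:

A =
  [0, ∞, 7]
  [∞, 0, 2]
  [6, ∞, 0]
Closure =
  [0, ∞, 7]
  [8, 0, 2]
  [6, ∞, 0]

This is the Floyd-Warshall all-pairs shortest-path computation. For each intermediate vertex k = 0, 1, …, 2, update dist[i][j] ← min(dist[i][j], dist[i][k] + dist[k][j]). The final matrix gives, for each (i, j), the minimum total weight of any directed path from i to j (possibly empty when i = j).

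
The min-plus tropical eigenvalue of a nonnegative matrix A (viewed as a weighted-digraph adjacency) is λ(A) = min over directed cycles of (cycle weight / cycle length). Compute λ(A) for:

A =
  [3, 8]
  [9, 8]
λ(A) = 3

Enumerate directed cycles and compute their means (weight / length). Sample:
  cycle 0 → 0: weight = 3, length = 1, mean = 3/1 ≈ 3.000
  cycle 1 → 1: weight = 8, length = 1, mean = 8/1 ≈ 8.000
  cycle 0 → 1 → 0: weight = 17, length = 2, mean = 17/2 ≈ 8.500
  cycle 1 → 0 → 1: weight = 17, length = 2, mean = 17/2 ≈ 8.500
Minimum mean = 3.000, attained e.g. along the cycle 0 → 0 with weight 3 and length 1. So λ(A) = 3/1 = 3.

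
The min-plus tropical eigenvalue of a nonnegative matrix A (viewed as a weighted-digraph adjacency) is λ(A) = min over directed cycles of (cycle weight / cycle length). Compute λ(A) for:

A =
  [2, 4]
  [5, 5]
λ(A) = 2

Enumerate directed cycles and compute their means (weight / length). Sample:
  cycle 0 → 0: weight = 2, length = 1, mean = 2/1 ≈ 2.000
  cycle 1 → 1: weight = 5, length = 1, mean = 5/1 ≈ 5.000
  cycle 0 → 1 → 0: weight = 9, length = 2, mean = 9/2 ≈ 4.500
  cycle 1 → 0 → 1: weight = 9, length = 2, mean = 9/2 ≈ 4.500
Minimum mean = 2.000, attained e.g. along the cycle 0 → 0 with weight 2 and length 1. So λ(A) = 2/1 = 2.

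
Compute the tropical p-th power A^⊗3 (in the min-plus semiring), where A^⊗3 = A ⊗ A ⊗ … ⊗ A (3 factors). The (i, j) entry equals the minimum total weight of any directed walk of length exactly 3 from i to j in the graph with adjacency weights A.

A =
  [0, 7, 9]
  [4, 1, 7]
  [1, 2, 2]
A^⊗3 =
  [0, 7, 9]
  [4, 3, 9]
  [1, 4, 6]

Each entry (A^⊗3)_ij equals the minimum over all length-3 walks i = v_0 → v_1 → … → v_3 = j of Σ_t A[v_t][v_{t+1}]. For example, for (i, j) = (0, 2) we minimise over 9 possible intermediate vertex sequences; the minimum is 9, attained along the walk 0 → 0 → 0 → 2.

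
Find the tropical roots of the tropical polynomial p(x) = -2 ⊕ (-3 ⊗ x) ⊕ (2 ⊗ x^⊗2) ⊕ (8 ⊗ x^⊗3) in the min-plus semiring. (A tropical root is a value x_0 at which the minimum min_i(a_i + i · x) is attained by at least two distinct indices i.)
Roots: {-6, -5, 1}

Each tropical root is a break point of the lower envelope of the lines y = a_i + i · x (there are 4 lines, with slopes 0, 1, ..., 3). Only the lines that attain the minimum somewhere contribute to roots; other lines are dominated. Here the surviving (envelope) indices are i = 3, i = 2, i = 1, i = 0.
Intersections between consecutive envelope lines give the roots: for adjacent envelope indices i < j the intersection is x = (a_i − a_j) / (j − i). Reading off the sorted break points: {-6, -5, 1}.
Verification: at each break x_0, at least two indices attain the minimum of min_i(a_i + i · x_0).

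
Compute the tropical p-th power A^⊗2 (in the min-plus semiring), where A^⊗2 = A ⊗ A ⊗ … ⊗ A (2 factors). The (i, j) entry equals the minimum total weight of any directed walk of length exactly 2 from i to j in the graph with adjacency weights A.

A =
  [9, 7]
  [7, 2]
A^⊗2 =
  [14, 9]
  [9, 4]

Each entry (A^⊗2)_ij equals the minimum over all length-2 walks i = v_0 → v_1 → … → v_2 = j of Σ_t A[v_t][v_{t+1}]. For example, for (i, j) = (0, 1) we minimise over 2 possible intermediate vertex sequences; the minimum is 9, attained along the walk 0 → 1 → 1.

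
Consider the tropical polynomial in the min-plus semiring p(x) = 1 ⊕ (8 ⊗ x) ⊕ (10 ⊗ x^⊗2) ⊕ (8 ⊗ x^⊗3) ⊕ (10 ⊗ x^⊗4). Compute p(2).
p(2) = 1

A tropical monomial a ⊗ x^⊗i evaluates to a + i · x. Evaluating each term at x = 2:
  Term 0 contributes 1 + 0 · 2 = 1
  Term 1 contributes 8 + 1 · 2 = 10
  Term 2 contributes 10 + 2 · 2 = 14
  Term 3 contributes 8 + 3 · 2 = 14
  Term 4 contributes 10 + 4 · 2 = 18
p(2) = ⊕ of these = min[1, 10, 14, 14, 18] = 1.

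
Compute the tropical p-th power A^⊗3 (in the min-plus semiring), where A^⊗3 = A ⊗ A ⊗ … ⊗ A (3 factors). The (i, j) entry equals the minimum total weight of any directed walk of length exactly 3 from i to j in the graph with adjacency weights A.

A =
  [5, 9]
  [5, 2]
A^⊗3 =
  [15, 13]
  [9, 6]

Each entry (A^⊗3)_ij equals the minimum over all length-3 walks i = v_0 → v_1 → … → v_3 = j of Σ_t A[v_t][v_{t+1}]. For example, for (i, j) = (0, 1) we minimise over 4 possible intermediate vertex sequences; the minimum is 13, attained along the walk 0 → 1 → 1 → 1.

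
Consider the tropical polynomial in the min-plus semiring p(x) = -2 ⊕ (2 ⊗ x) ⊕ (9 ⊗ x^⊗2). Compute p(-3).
p(-3) = -2

A tropical monomial a ⊗ x^⊗i evaluates to a + i · x. Evaluating each term at x = -3:
  Term 0 contributes -2 + 0 · -3 = -2
  Term 1 contributes 2 + 1 · -3 = -1
  Term 2 contributes 9 + 2 · -3 = 3
p(-3) = ⊕ of these = min[-2, -1, 3] = -2.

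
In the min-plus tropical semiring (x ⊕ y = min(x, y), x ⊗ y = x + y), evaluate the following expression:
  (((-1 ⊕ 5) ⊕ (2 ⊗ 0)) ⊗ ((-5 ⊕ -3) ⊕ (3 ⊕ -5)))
(((-1 ⊕ 5) ⊕ (2 ⊗ 0)) ⊗ ((-5 ⊕ -3) ⊕ (3 ⊕ -5))) = -6

Expand innermost to outermost. Recall ⊕ takes the minimum of its arguments and ⊗ takes their sum. Working out the expression (((-1 ⊕ 5) ⊕ (2 ⊗ 0)) ⊗ ((-5 ⊕ -3) ⊕ (3 ⊕ -5))) gives -6.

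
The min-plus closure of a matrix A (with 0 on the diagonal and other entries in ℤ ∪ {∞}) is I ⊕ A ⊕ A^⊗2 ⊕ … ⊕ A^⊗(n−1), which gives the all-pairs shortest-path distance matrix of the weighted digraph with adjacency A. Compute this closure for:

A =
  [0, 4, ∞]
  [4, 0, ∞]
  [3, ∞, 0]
Closure =
  [0, 4, ∞]
  [4, 0, ∞]
  [3, 7, 0]

This is the Floyd-Warshall all-pairs shortest-path computation. For each intermediate vertex k = 0, 1, …, 2, update dist[i][j] ← min(dist[i][j], dist[i][k] + dist[k][j]). The final matrix gives, for each (i, j), the minimum total weight of any directed path from i to j (possibly empty when i = j).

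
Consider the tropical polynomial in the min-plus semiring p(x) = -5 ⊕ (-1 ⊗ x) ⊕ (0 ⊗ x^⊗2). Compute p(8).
p(8) = -5

A tropical monomial a ⊗ x^⊗i evaluates to a + i · x. Evaluating each term at x = 8:
  Term 0 contributes -5 + 0 · 8 = -5
  Term 1 contributes -1 + 1 · 8 = 7
  Term 2 contributes 0 + 2 · 8 = 16
p(8) = ⊕ of these = min[-5, 7, 16] = -5.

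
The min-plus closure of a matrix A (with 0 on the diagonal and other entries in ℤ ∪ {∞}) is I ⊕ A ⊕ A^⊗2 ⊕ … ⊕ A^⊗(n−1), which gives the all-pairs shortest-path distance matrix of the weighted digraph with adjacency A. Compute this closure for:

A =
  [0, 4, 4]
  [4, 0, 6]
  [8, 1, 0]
Closure =
  [0, 4, 4]
  [4, 0, 6]
  [5, 1, 0]

This is the Floyd-Warshall all-pairs shortest-path computation. For each intermediate vertex k = 0, 1, …, 2, update dist[i][j] ← min(dist[i][j], dist[i][k] + dist[k][j]). The final matrix gives, for each (i, j), the minimum total weight of any directed path from i to j (possibly empty when i = j).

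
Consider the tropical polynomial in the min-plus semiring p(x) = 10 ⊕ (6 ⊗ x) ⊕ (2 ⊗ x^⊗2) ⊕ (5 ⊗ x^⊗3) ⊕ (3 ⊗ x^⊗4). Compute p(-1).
p(-1) = -1

A tropical monomial a ⊗ x^⊗i evaluates to a + i · x. Evaluating each term at x = -1:
  Term 0 contributes 10 + 0 · -1 = 10
  Term 1 contributes 6 + 1 · -1 = 5
  Term 2 contributes 2 + 2 · -1 = 0
  Term 3 contributes 5 + 3 · -1 = 2
  Term 4 contributes 3 + 4 · -1 = -1
p(-1) = ⊕ of these = min[10, 5, 0, 2, -1] = -1.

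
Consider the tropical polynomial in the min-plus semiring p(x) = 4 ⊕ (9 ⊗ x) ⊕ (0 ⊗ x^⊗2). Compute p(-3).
p(-3) = -6

A tropical monomial a ⊗ x^⊗i evaluates to a + i · x. Evaluating each term at x = -3:
  Term 0 contributes 4 + 0 · -3 = 4
  Term 1 contributes 9 + 1 · -3 = 6
  Term 2 contributes 0 + 2 · -3 = -6
p(-3) = ⊕ of these = min[4, 6, -6] = -6.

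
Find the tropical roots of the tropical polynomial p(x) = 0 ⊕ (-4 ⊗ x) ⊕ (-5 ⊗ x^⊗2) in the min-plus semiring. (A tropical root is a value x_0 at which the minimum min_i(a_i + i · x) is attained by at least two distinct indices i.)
Roots: {1, 4}

Each tropical root is a break point of the lower envelope of the lines y = a_i + i · x (there are 3 lines, with slopes 0, 1, ..., 2). Only the lines that attain the minimum somewhere contribute to roots; other lines are dominated. Here the surviving (envelope) indices are i = 2, i = 1, i = 0.
Intersections between consecutive envelope lines give the roots: for adjacent envelope indices i < j the intersection is x = (a_i − a_j) / (j − i). Reading off the sorted break points: {1, 4}.
Verification: at each break x_0, at least two indices attain the minimum of min_i(a_i + i · x_0).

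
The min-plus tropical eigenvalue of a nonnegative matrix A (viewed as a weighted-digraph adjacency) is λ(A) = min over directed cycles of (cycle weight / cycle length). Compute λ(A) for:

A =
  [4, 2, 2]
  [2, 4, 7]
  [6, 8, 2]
λ(A) = 2

Enumerate directed cycles and compute their means (weight / length). Sample:
  cycle 0 → 0: weight = 4, length = 1, mean = 4/1 ≈ 4.000
  cycle 1 → 1: weight = 4, length = 1, mean = 4/1 ≈ 4.000
  cycle 2 → 2: weight = 2, length = 1, mean = 2/1 ≈ 2.000
  cycle 0 → 1 → 0: weight = 4, length = 2, mean = 4/2 ≈ 2.000
  cycle 0 → 2 → 0: weight = 8, length = 2, mean = 8/2 ≈ 4.000
  cycle 1 → 0 → 1: weight = 4, length = 2, mean = 4/2 ≈ 2.000
Minimum mean = 2.000, attained e.g. along the cycle 2 → 2 with weight 2 and length 1. So λ(A) = 2/1 = 2.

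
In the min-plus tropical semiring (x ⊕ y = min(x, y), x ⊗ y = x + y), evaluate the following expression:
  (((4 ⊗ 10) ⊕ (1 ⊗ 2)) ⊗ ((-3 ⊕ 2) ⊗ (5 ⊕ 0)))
(((4 ⊗ 10) ⊕ (1 ⊗ 2)) ⊗ ((-3 ⊕ 2) ⊗ (5 ⊕ 0))) = 0

Expand innermost to outermost. Recall ⊕ takes the minimum of its arguments and ⊗ takes their sum. Working out the expression (((4 ⊗ 10) ⊕ (1 ⊗ 2)) ⊗ ((-3 ⊕ 2) ⊗ (5 ⊕ 0))) gives 0.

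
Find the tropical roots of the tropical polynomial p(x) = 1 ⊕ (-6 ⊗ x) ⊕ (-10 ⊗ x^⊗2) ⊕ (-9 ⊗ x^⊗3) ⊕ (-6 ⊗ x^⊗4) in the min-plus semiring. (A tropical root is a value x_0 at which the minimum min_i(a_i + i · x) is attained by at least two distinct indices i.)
Roots: {-3, -1, 4, 7}

Each tropical root is a break point of the lower envelope of the lines y = a_i + i · x (there are 5 lines, with slopes 0, 1, ..., 4). Only the lines that attain the minimum somewhere contribute to roots; other lines are dominated. Here the surviving (envelope) indices are i = 4, i = 3, i = 2, i = 1, i = 0.
Intersections between consecutive envelope lines give the roots: for adjacent envelope indices i < j the intersection is x = (a_i − a_j) / (j − i). Reading off the sorted break points: {-3, -1, 4, 7}.
Verification: at each break x_0, at least two indices attain the minimum of min_i(a_i + i · x_0).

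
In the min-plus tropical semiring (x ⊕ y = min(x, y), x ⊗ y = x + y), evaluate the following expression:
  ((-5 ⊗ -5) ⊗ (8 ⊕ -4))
((-5 ⊗ -5) ⊗ (8 ⊕ -4)) = -14

Expand innermost to outermost. Recall ⊕ takes the minimum of its arguments and ⊗ takes their sum. Working out the expression ((-5 ⊗ -5) ⊗ (8 ⊕ -4)) gives -14.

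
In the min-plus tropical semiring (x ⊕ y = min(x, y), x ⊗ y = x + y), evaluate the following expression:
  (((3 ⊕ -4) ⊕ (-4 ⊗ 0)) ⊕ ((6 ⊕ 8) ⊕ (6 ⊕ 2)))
(((3 ⊕ -4) ⊕ (-4 ⊗ 0)) ⊕ ((6 ⊕ 8) ⊕ (6 ⊕ 2))) = -4

Expand innermost to outermost. Recall ⊕ takes the minimum of its arguments and ⊗ takes their sum. Working out the expression (((3 ⊕ -4) ⊕ (-4 ⊗ 0)) ⊕ ((6 ⊕ 8) ⊕ (6 ⊕ 2))) gives -4.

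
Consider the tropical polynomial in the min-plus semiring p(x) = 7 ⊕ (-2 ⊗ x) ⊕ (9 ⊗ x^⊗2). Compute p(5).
p(5) = 3

A tropical monomial a ⊗ x^⊗i evaluates to a + i · x. Evaluating each term at x = 5:
  Term 0 contributes 7 + 0 · 5 = 7
  Term 1 contributes -2 + 1 · 5 = 3
  Term 2 contributes 9 + 2 · 5 = 19
p(5) = ⊕ of these = min[7, 3, 19] = 3.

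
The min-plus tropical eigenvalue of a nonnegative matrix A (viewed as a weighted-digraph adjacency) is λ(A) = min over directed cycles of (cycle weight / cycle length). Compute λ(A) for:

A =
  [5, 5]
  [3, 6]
λ(A) = 4

Enumerate directed cycles and compute their means (weight / length). Sample:
  cycle 0 → 0: weight = 5, length = 1, mean = 5/1 ≈ 5.000
  cycle 1 → 1: weight = 6, length = 1, mean = 6/1 ≈ 6.000
  cycle 0 → 1 → 0: weight = 8, length = 2, mean = 8/2 ≈ 4.000
  cycle 1 → 0 → 1: weight = 8, length = 2, mean = 8/2 ≈ 4.000
Minimum mean = 4.000, attained e.g. along the cycle 0 → 1 → 0 with weight 8 and length 2. So λ(A) = 8/2 = 4.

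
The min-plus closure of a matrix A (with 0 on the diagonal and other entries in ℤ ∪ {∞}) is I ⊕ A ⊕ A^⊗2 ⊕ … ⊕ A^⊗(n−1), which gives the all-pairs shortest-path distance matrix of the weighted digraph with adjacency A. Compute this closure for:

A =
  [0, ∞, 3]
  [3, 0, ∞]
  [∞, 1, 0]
Closure =
  [0, 4, 3]
  [3, 0, 6]
  [4, 1, 0]

This is the Floyd-Warshall all-pairs shortest-path computation. For each intermediate vertex k = 0, 1, …, 2, update dist[i][j] ← min(dist[i][j], dist[i][k] + dist[k][j]). The final matrix gives, for each (i, j), the minimum total weight of any directed path from i to j (possibly empty when i = j).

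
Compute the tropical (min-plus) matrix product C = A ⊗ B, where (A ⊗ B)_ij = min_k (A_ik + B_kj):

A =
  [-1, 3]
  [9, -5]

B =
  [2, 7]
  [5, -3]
A ⊗ B =
  [1, 0]
  [0, -8]

Apply the min-plus product entry-by-entry:
  C[0][0] = min over k of (A[0][0] + B[0][0] = -1 + 2 = 1, A[0][1] + B[1][0] = 3 + 5 = 8) = 1 (attained at k = 0)
  C[0][1] = min over k of (A[0][0] + B[0][1] = -1 + 7 = 6, A[0][1] + B[1][1] = 3 + -3 = 0) = 0 (attained at k = 1)
  C[1][0] = min over k of (A[1][0] + B[0][0] = 9 + 2 = 11, A[1][1] + B[1][0] = -5 + 5 = 0) = 0 (attained at k = 1)
  C[1][1] = min over k of (A[1][0] + B[0][1] = 9 + 7 = 16, A[1][1] + B[1][1] = -5 + -3 = -8) = -8 (attained at k = 1)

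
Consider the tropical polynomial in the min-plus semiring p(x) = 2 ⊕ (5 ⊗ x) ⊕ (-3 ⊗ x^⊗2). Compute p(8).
p(8) = 2

A tropical monomial a ⊗ x^⊗i evaluates to a + i · x. Evaluating each term at x = 8:
  Term 0 contributes 2 + 0 · 8 = 2
  Term 1 contributes 5 + 1 · 8 = 13
  Term 2 contributes -3 + 2 · 8 = 13
p(8) = ⊕ of these = min[2, 13, 13] = 2.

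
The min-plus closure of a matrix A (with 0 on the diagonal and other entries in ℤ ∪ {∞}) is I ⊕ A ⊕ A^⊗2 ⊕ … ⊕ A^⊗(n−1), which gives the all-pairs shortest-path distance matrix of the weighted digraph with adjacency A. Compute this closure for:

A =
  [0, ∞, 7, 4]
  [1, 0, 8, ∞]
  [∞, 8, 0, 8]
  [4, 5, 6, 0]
Closure =
  [0, 9, 7, 4]
  [1, 0, 8, 5]
  [9, 8, 0, 8]
  [4, 5, 6, 0]

This is the Floyd-Warshall all-pairs shortest-path computation. For each intermediate vertex k = 0, 1, …, 3, update dist[i][j] ← min(dist[i][j], dist[i][k] + dist[k][j]). The final matrix gives, for each (i, j), the minimum total weight of any directed path from i to j (possibly empty when i = j).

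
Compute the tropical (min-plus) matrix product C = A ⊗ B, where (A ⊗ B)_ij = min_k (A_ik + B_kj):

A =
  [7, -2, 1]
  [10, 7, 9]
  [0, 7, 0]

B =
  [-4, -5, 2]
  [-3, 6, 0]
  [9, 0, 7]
A ⊗ B =
  [-5, 1, -2]
  [4, 5, 7]
  [-4, -5, 2]

Apply the min-plus product entry-by-entry:
  C[0][0] = min over k of (A[0][0] + B[0][0] = 7 + -4 = 3, A[0][1] + B[1][0] = -2 + -3 = -5, A[0][2] + B[2][0] = 1 + 9 = 10) = -5 (attained at k = 1)
  C[0][1] = min over k of (A[0][0] + B[0][1] = 7 + -5 = 2, A[0][1] + B[1][1] = -2 + 6 = 4, A[0][2] + B[2][1] = 1 + 0 = 1) = 1 (attained at k = 2)
  C[0][2] = min over k of (A[0][0] + B[0][2] = 7 + 2 = 9, A[0][1] + B[1][2] = -2 + 0 = -2, A[0][2] + B[2][2] = 1 + 7 = 8) = -2 (attained at k = 1)
  C[1][0] = min over k of (A[1][0] + B[0][0] = 10 + -4 = 6, A[1][1] + B[1][0] = 7 + -3 = 4, A[1][2] + B[2][0] = 9 + 9 = 18) = 4 (attained at k = 1)
  C[1][1] = min over k of (A[1][0] + B[0][1] = 10 + -5 = 5, A[1][1] + B[1][1] = 7 + 6 = 13, A[1][2] + B[2][1] = 9 + 0 = 9) = 5 (attained at k = 0)
  C[1][2] = min over k of (A[1][0] + B[0][2] = 10 + 2 = 12, A[1][1] + B[1][2] = 7 + 0 = 7, A[1][2] + B[2][2] = 9 + 7 = 16) = 7 (attained at k = 1)
  C[2][0] = min over k of (A[2][0] + B[0][0] = 0 + -4 = -4, A[2][1] + B[1][0] = 7 + -3 = 4, A[2][2] + B[2][0] = 0 + 9 = 9) = -4 (attained at k = 0)
  C[2][1] = min over k of (A[2][0] + B[0][1] = 0 + -5 = -5, A[2][1] + B[1][1] = 7 + 6 = 13, A[2][2] + B[2][1] = 0 + 0 = 0) = -5 (attained at k = 0)
  C[2][2] = min over k of (A[2][0] + B[0][2] = 0 + 2 = 2, A[2][1] + B[1][2] = 7 + 0 = 7, A[2][2] + B[2][2] = 0 + 7 = 7) = 2 (attained at k = 0)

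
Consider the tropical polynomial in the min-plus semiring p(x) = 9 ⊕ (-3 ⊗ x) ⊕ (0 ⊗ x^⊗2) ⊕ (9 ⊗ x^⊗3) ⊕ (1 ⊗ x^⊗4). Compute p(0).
p(0) = -3

A tropical monomial a ⊗ x^⊗i evaluates to a + i · x. Evaluating each term at x = 0:
  Term 0 contributes 9 + 0 · 0 = 9
  Term 1 contributes -3 + 1 · 0 = -3
  Term 2 contributes 0 + 2 · 0 = 0
  Term 3 contributes 9 + 3 · 0 = 9
  Term 4 contributes 1 + 4 · 0 = 1
p(0) = ⊕ of these = min[9, -3, 0, 9, 1] = -3.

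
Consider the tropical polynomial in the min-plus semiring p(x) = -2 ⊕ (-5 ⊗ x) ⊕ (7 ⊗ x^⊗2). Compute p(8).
p(8) = -2

A tropical monomial a ⊗ x^⊗i evaluates to a + i · x. Evaluating each term at x = 8:
  Term 0 contributes -2 + 0 · 8 = -2
  Term 1 contributes -5 + 1 · 8 = 3
  Term 2 contributes 7 + 2 · 8 = 23
p(8) = ⊕ of these = min[-2, 3, 23] = -2.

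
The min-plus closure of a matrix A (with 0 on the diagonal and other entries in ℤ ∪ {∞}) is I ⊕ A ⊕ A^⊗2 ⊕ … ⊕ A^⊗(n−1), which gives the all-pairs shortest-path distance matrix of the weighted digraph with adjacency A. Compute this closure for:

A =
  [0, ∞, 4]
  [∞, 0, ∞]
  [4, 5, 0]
Closure =
  [0, 9, 4]
  [∞, 0, ∞]
  [4, 5, 0]

This is the Floyd-Warshall all-pairs shortest-path computation. For each intermediate vertex k = 0, 1, …, 2, update dist[i][j] ← min(dist[i][j], dist[i][k] + dist[k][j]). The final matrix gives, for each (i, j), the minimum total weight of any directed path from i to j (possibly empty when i = j).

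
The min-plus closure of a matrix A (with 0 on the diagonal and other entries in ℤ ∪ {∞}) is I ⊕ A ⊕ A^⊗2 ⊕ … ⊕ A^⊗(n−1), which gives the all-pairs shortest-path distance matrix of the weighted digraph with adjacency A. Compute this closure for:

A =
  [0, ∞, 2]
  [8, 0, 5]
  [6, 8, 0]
Closure =
  [0, 10, 2]
  [8, 0, 5]
  [6, 8, 0]

This is the Floyd-Warshall all-pairs shortest-path computation. For each intermediate vertex k = 0, 1, …, 2, update dist[i][j] ← min(dist[i][j], dist[i][k] + dist[k][j]). The final matrix gives, for each (i, j), the minimum total weight of any directed path from i to j (possibly empty when i = j).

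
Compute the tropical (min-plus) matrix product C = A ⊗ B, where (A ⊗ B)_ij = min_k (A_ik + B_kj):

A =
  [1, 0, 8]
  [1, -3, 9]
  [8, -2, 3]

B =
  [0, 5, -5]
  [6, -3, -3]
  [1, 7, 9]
A ⊗ B =
  [1, -3, -4]
  [1, -6, -6]
  [4, -5, -5]

Apply the min-plus product entry-by-entry:
  C[0][0] = min over k of (A[0][0] + B[0][0] = 1 + 0 = 1, A[0][1] + B[1][0] = 0 + 6 = 6, A[0][2] + B[2][0] = 8 + 1 = 9) = 1 (attained at k = 0)
  C[0][1] = min over k of (A[0][0] + B[0][1] = 1 + 5 = 6, A[0][1] + B[1][1] = 0 + -3 = -3, A[0][2] + B[2][1] = 8 + 7 = 15) = -3 (attained at k = 1)
  C[0][2] = min over k of (A[0][0] + B[0][2] = 1 + -5 = -4, A[0][1] + B[1][2] = 0 + -3 = -3, A[0][2] + B[2][2] = 8 + 9 = 17) = -4 (attained at k = 0)
  C[1][0] = min over k of (A[1][0] + B[0][0] = 1 + 0 = 1, A[1][1] + B[1][0] = -3 + 6 = 3, A[1][2] + B[2][0] = 9 + 1 = 10) = 1 (attained at k = 0)
  C[1][1] = min over k of (A[1][0] + B[0][1] = 1 + 5 = 6, A[1][1] + B[1][1] = -3 + -3 = -6, A[1][2] + B[2][1] = 9 + 7 = 16) = -6 (attained at k = 1)
  C[1][2] = min over k of (A[1][0] + B[0][2] = 1 + -5 = -4, A[1][1] + B[1][2] = -3 + -3 = -6, A[1][2] + B[2][2] = 9 + 9 = 18) = -6 (attained at k = 1)
  C[2][0] = min over k of (A[2][0] + B[0][0] = 8 + 0 = 8, A[2][1] + B[1][0] = -2 + 6 = 4, A[2][2] + B[2][0] = 3 + 1 = 4) = 4 (attained at k = 1)
  C[2][1] = min over k of (A[2][0] + B[0][1] = 8 + 5 = 13, A[2][1] + B[1][1] = -2 + -3 = -5, A[2][2] + B[2][1] = 3 + 7 = 10) = -5 (attained at k = 1)
  C[2][2] = min over k of (A[2][0] + B[0][2] = 8 + -5 = 3, A[2][1] + B[1][2] = -2 + -3 = -5, A[2][2] + B[2][2] = 3 + 9 = 12) = -5 (attained at k = 1)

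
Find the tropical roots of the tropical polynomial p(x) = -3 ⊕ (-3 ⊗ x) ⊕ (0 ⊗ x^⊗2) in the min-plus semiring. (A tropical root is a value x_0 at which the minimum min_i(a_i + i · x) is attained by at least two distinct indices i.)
Roots: {-3, 0}

Each tropical root is a break point of the lower envelope of the lines y = a_i + i · x (there are 3 lines, with slopes 0, 1, ..., 2). Only the lines that attain the minimum somewhere contribute to roots; other lines are dominated. Here the surviving (envelope) indices are i = 2, i = 1, i = 0.
Intersections between consecutive envelope lines give the roots: for adjacent envelope indices i < j the intersection is x = (a_i − a_j) / (j − i). Reading off the sorted break points: {-3, 0}.
Verification: at each break x_0, at least two indices attain the minimum of min_i(a_i + i · x_0).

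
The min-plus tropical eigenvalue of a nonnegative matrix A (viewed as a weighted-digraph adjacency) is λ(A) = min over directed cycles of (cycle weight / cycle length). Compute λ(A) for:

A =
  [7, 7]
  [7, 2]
λ(A) = 2

Enumerate directed cycles and compute their means (weight / length). Sample:
  cycle 0 → 0: weight = 7, length = 1, mean = 7/1 ≈ 7.000
  cycle 1 → 1: weight = 2, length = 1, mean = 2/1 ≈ 2.000
  cycle 0 → 1 → 0: weight = 14, length = 2, mean = 14/2 ≈ 7.000
  cycle 1 → 0 → 1: weight = 14, length = 2, mean = 14/2 ≈ 7.000
Minimum mean = 2.000, attained e.g. along the cycle 1 → 1 with weight 2 and length 1. So λ(A) = 2/1 = 2.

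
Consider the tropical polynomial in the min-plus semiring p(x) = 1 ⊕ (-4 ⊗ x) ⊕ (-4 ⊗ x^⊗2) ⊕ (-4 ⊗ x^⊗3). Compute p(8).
p(8) = 1

A tropical monomial a ⊗ x^⊗i evaluates to a + i · x. Evaluating each term at x = 8:
  Term 0 contributes 1 + 0 · 8 = 1
  Term 1 contributes -4 + 1 · 8 = 4
  Term 2 contributes -4 + 2 · 8 = 12
  Term 3 contributes -4 + 3 · 8 = 20
p(8) = ⊕ of these = min[1, 4, 12, 20] = 1.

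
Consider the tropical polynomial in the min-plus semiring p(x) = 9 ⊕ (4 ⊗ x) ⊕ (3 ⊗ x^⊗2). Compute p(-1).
p(-1) = 1

A tropical monomial a ⊗ x^⊗i evaluates to a + i · x. Evaluating each term at x = -1:
  Term 0 contributes 9 + 0 · -1 = 9
  Term 1 contributes 4 + 1 · -1 = 3
  Term 2 contributes 3 + 2 · -1 = 1
p(-1) = ⊕ of these = min[9, 3, 1] = 1.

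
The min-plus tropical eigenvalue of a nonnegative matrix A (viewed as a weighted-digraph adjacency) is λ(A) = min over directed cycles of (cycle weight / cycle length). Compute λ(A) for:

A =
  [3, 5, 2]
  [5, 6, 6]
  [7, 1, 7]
λ(A) = 8/3

Enumerate directed cycles and compute their means (weight / length). Sample:
  cycle 0 → 0: weight = 3, length = 1, mean = 3/1 ≈ 3.000
  cycle 1 → 1: weight = 6, length = 1, mean = 6/1 ≈ 6.000
  cycle 2 → 2: weight = 7, length = 1, mean = 7/1 ≈ 7.000
  cycle 0 → 1 → 0: weight = 10, length = 2, mean = 10/2 ≈ 5.000
  cycle 0 → 2 → 0: weight = 9, length = 2, mean = 9/2 ≈ 4.500
  cycle 1 → 0 → 1: weight = 10, length = 2, mean = 10/2 ≈ 5.000
Minimum mean = 2.667, attained e.g. along the cycle 0 → 2 → 1 → 0 with weight 8 and length 3. So λ(A) = 8/3 = 8/3.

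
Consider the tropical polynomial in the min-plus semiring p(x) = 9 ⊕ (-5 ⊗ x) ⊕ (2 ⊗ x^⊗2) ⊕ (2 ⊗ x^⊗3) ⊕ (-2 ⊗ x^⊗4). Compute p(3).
p(3) = -2

A tropical monomial a ⊗ x^⊗i evaluates to a + i · x. Evaluating each term at x = 3:
  Term 0 contributes 9 + 0 · 3 = 9
  Term 1 contributes -5 + 1 · 3 = -2
  Term 2 contributes 2 + 2 · 3 = 8
  Term 3 contributes 2 + 3 · 3 = 11
  Term 4 contributes -2 + 4 · 3 = 10
p(3) = ⊕ of these = min[9, -2, 8, 11, 10] = -2.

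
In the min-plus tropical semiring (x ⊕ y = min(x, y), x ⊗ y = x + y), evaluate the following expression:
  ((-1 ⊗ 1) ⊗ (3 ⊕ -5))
((-1 ⊗ 1) ⊗ (3 ⊕ -5)) = -5

Expand innermost to outermost. Recall ⊕ takes the minimum of its arguments and ⊗ takes their sum. Working out the expression ((-1 ⊗ 1) ⊗ (3 ⊕ -5)) gives -5.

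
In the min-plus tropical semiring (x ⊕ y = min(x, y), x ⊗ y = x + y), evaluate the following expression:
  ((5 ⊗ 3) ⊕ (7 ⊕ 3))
((5 ⊗ 3) ⊕ (7 ⊕ 3)) = 3

Expand innermost to outermost. Recall ⊕ takes the minimum of its arguments and ⊗ takes their sum. Working out the expression ((5 ⊗ 3) ⊕ (7 ⊕ 3)) gives 3.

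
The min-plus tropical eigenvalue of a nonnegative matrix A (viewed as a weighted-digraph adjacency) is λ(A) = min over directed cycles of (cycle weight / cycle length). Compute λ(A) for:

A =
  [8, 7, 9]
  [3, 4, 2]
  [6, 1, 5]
λ(A) = 3/2

Enumerate directed cycles and compute their means (weight / length). Sample:
  cycle 0 → 0: weight = 8, length = 1, mean = 8/1 ≈ 8.000
  cycle 1 → 1: weight = 4, length = 1, mean = 4/1 ≈ 4.000
  cycle 2 → 2: weight = 5, length = 1, mean = 5/1 ≈ 5.000
  cycle 0 → 1 → 0: weight = 10, length = 2, mean = 10/2 ≈ 5.000
  cycle 0 → 2 → 0: weight = 15, length = 2, mean = 15/2 ≈ 7.500
  cycle 1 → 0 → 1: weight = 10, length = 2, mean = 10/2 ≈ 5.000
Minimum mean = 1.500, attained e.g. along the cycle 1 → 2 → 1 with weight 3 and length 2. So λ(A) = 3/2 = 3/2.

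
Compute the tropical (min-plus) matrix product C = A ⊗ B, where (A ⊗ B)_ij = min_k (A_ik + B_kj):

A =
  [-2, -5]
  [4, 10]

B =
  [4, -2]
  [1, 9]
A ⊗ B =
  [-4, -4]
  [8, 2]

Apply the min-plus product entry-by-entry:
  C[0][0] = min over k of (A[0][0] + B[0][0] = -2 + 4 = 2, A[0][1] + B[1][0] = -5 + 1 = -4) = -4 (attained at k = 1)
  C[0][1] = min over k of (A[0][0] + B[0][1] = -2 + -2 = -4, A[0][1] + B[1][1] = -5 + 9 = 4) = -4 (attained at k = 0)
  C[1][0] = min over k of (A[1][0] + B[0][0] = 4 + 4 = 8, A[1][1] + B[1][0] = 10 + 1 = 11) = 8 (attained at k = 0)
  C[1][1] = min over k of (A[1][0] + B[0][1] = 4 + -2 = 2, A[1][1] + B[1][1] = 10 + 9 = 19) = 2 (attained at k = 0)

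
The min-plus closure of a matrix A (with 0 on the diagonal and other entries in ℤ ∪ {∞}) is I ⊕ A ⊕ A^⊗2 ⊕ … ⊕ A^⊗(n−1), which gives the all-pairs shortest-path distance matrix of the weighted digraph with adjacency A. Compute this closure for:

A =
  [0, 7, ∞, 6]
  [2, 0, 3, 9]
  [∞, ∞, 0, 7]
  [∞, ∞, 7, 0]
Closure =
  [0, 7, 10, 6]
  [2, 0, 3, 8]
  [∞, ∞, 0, 7]
  [∞, ∞, 7, 0]

This is the Floyd-Warshall all-pairs shortest-path computation. For each intermediate vertex k = 0, 1, …, 3, update dist[i][j] ← min(dist[i][j], dist[i][k] + dist[k][j]). The final matrix gives, for each (i, j), the minimum total weight of any directed path from i to j (possibly empty when i = j).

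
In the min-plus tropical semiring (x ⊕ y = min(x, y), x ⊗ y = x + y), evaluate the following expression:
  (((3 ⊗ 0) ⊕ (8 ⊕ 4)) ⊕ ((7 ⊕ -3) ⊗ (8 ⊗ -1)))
(((3 ⊗ 0) ⊕ (8 ⊕ 4)) ⊕ ((7 ⊕ -3) ⊗ (8 ⊗ -1))) = 3

Expand innermost to outermost. Recall ⊕ takes the minimum of its arguments and ⊗ takes their sum. Working out the expression (((3 ⊗ 0) ⊕ (8 ⊕ 4)) ⊕ ((7 ⊕ -3) ⊗ (8 ⊗ -1))) gives 3.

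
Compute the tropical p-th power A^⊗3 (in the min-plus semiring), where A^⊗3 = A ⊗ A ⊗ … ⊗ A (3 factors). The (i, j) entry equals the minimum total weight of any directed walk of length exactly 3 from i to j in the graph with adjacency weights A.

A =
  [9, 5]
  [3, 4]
A^⊗3 =
  [12, 13]
  [11, 12]

Each entry (A^⊗3)_ij equals the minimum over all length-3 walks i = v_0 → v_1 → … → v_3 = j of Σ_t A[v_t][v_{t+1}]. For example, for (i, j) = (0, 1) we minimise over 4 possible intermediate vertex sequences; the minimum is 13, attained along the walk 0 → 1 → 0 → 1.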